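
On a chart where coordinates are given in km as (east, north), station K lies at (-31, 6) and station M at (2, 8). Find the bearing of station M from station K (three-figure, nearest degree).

087°

Δeast = 2 − -31 = 33.00; Δnorth = 8 − 6 = 2.00.
Bearing = atan2(Δeast, Δnorth) mod 360° = 86.53° ≈ 087°.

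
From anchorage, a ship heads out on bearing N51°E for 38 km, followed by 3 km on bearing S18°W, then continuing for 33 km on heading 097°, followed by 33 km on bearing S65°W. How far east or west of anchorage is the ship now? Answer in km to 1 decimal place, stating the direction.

31.5 km east

Leg 1 (N51°E, 38 km): east 38 sin 51° = 29.53, north 38 cos 51° = 23.91
Leg 2 (S18°W, 3 km): east 3 sin 198° = -0.93, north 3 cos 198° = -2.85
Leg 3 (097°, 33 km): east 33 sin 97° = 32.75, north 33 cos 97° = -4.02
Leg 4 (S65°W, 33 km): east 33 sin 245° = -29.91, north 33 cos 245° = -13.95
Net east component: 31.45 km.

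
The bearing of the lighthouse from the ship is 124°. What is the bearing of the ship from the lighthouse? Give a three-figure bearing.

Back-bearing = 124° + 180° = 304°.

304°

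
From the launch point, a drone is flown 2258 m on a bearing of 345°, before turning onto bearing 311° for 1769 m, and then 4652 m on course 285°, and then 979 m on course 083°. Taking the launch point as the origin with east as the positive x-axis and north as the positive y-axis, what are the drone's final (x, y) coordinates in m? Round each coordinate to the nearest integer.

Leg 1 (345°, 2258 m): east 2258 sin 345° = -584.41, north 2258 cos 345° = 2181.06
Leg 2 (311°, 1769 m): east 1769 sin 311° = -1335.08, north 1769 cos 311° = 1160.57
Leg 3 (285°, 4652 m): east 4652 sin 285° = -4493.49, north 4652 cos 285° = 1204.03
Leg 4 (083°, 979 m): east 979 sin 83° = 971.70, north 979 cos 83° = 119.31
Summing: -5441.28 m east, 4664.97 m north → (-5441, 4665).

(-5441, 4665)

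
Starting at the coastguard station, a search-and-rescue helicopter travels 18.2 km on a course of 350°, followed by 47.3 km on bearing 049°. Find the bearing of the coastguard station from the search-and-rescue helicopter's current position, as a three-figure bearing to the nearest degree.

214°

Leg 1 (350°, 18.2 km): east 18.2 sin 350° = -3.16, north 18.2 cos 350° = 17.92
Leg 2 (049°, 47.3 km): east 47.3 sin 49° = 35.70, north 47.3 cos 49° = 31.03
Net displacement: 32.54 east, 48.96 north. Direction back to start is (-32.54, -48.96): bearing = atan2(-32.54, -48.96) mod 360° = 213.61° ≈ 214°.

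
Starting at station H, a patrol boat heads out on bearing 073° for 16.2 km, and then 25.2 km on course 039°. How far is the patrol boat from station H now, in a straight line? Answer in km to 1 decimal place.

Leg 1 (073°, 16.2 km): east 16.2 sin 73° = 15.49, north 16.2 cos 73° = 4.74
Leg 2 (039°, 25.2 km): east 25.2 sin 39° = 15.86, north 25.2 cos 39° = 19.58
Net: 31.35 east, 24.32 north. Distance = √((31.35)² + (24.32)²) = 39.678 km.

39.7 km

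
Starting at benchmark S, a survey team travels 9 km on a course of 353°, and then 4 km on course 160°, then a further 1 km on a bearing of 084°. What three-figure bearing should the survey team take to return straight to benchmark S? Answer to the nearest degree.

193°

Leg 1 (353°, 9 km): east 9 sin 353° = -1.10, north 9 cos 353° = 8.93
Leg 2 (160°, 4 km): east 4 sin 160° = 1.37, north 4 cos 160° = -3.76
Leg 3 (084°, 1 km): east 1 sin 84° = 0.99, north 1 cos 84° = 0.10
Net displacement: 1.27 east, 5.28 north. Direction back to start is (-1.27, -5.28): bearing = atan2(-1.27, -5.28) mod 360° = 193.48° ≈ 193°.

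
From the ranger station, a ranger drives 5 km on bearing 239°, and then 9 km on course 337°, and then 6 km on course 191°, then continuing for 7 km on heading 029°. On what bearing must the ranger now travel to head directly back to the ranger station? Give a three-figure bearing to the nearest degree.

Leg 1 (239°, 5 km): east 5 sin 239° = -4.29, north 5 cos 239° = -2.58
Leg 2 (337°, 9 km): east 9 sin 337° = -3.52, north 9 cos 337° = 8.28
Leg 3 (191°, 6 km): east 6 sin 191° = -1.14, north 6 cos 191° = -5.89
Leg 4 (029°, 7 km): east 7 sin 29° = 3.39, north 7 cos 29° = 6.12
Net displacement: -5.55 east, 5.94 north. Direction back to start is (5.55, -5.94): bearing = atan2(5.55, -5.94) mod 360° = 136.93° ≈ 137°.

137°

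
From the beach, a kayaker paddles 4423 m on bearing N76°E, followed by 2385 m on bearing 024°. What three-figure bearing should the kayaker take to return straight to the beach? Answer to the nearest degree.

238°

Leg 1 (N76°E, 4423 m): east 4423 sin 76° = 4291.62, north 4423 cos 76° = 1070.02
Leg 2 (024°, 2385 m): east 2385 sin 24° = 970.07, north 2385 cos 24° = 2178.81
Net displacement: 5261.68 east, 3248.83 north. Direction back to start is (-5261.68, -3248.83): bearing = atan2(-5261.68, -3248.83) mod 360° = 238.31° ≈ 238°.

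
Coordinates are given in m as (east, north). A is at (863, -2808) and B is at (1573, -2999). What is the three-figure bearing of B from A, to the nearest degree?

Δeast = 1573 − 863 = 710.00; Δnorth = -2999 − -2808 = -191.00.
Bearing = atan2(Δeast, Δnorth) mod 360° = 105.06° ≈ 105°.

105°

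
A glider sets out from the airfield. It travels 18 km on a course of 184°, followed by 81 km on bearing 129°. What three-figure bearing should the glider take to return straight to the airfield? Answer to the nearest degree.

Leg 1 (184°, 18 km): east 18 sin 184° = -1.26, north 18 cos 184° = -17.96
Leg 2 (129°, 81 km): east 81 sin 129° = 62.95, north 81 cos 129° = -50.97
Net displacement: 61.69 east, -68.93 north. Direction back to start is (-61.69, 68.93): bearing = atan2(-61.69, 68.93) mod 360° = 318.17° ≈ 318°.

318°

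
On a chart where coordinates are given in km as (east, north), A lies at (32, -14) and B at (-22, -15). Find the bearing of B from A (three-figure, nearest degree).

Δeast = -22 − 32 = -54.00; Δnorth = -15 − -14 = -1.00.
Bearing = atan2(Δeast, Δnorth) mod 360° = 268.94° ≈ 269°.

269°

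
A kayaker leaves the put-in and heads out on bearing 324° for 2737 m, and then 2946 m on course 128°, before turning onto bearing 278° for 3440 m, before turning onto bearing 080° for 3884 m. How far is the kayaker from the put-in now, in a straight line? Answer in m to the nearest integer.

Leg 1 (324°, 2737 m): east 2737 sin 324° = -1608.77, north 2737 cos 324° = 2214.28
Leg 2 (128°, 2946 m): east 2946 sin 128° = 2321.48, north 2946 cos 128° = -1813.74
Leg 3 (278°, 3440 m): east 3440 sin 278° = -3406.52, north 3440 cos 278° = 478.76
Leg 4 (080°, 3884 m): east 3884 sin 80° = 3824.99, north 3884 cos 80° = 674.45
Net: 1131.18 east, 1553.75 north. Distance = √((1131.18)² + (1553.75)²) = 1921.900 m.

1922 m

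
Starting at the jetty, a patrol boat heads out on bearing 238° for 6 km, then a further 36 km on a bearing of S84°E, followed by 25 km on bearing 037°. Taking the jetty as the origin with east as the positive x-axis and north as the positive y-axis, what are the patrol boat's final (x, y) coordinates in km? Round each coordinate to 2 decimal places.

Leg 1 (238°, 6 km): east 6 sin 238° = -5.09, north 6 cos 238° = -3.18
Leg 2 (S84°E, 36 km): east 36 sin 96° = 35.80, north 36 cos 96° = -3.76
Leg 3 (037°, 25 km): east 25 sin 37° = 15.05, north 25 cos 37° = 19.97
Summing: 45.76 km east, 13.02 km north → (45.76, 13.02).

(45.76, 13.02)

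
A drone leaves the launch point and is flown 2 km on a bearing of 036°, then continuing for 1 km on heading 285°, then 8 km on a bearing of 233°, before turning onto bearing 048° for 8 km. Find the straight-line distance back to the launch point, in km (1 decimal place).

Leg 1 (036°, 2 km): east 2 sin 36° = 1.18, north 2 cos 36° = 1.62
Leg 2 (285°, 1 km): east 1 sin 285° = -0.97, north 1 cos 285° = 0.26
Leg 3 (233°, 8 km): east 8 sin 233° = -6.39, north 8 cos 233° = -4.81
Leg 4 (048°, 8 km): east 8 sin 48° = 5.95, north 8 cos 48° = 5.35
Net: -0.23 east, 2.42 north. Distance = √((-0.23)² + (2.42)²) = 2.427 km.

2.4 km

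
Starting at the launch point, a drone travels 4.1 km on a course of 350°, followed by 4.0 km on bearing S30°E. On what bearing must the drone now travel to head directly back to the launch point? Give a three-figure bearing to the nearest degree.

246°

Leg 1 (350°, 4.1 km): east 4.1 sin 350° = -0.71, north 4.1 cos 350° = 4.04
Leg 2 (S30°E, 4.0 km): east 4.0 sin 150° = 2.00, north 4.0 cos 150° = -3.46
Net displacement: 1.29 east, 0.57 north. Direction back to start is (-1.29, -0.57): bearing = atan2(-1.29, -0.57) mod 360° = 245.99° ≈ 246°.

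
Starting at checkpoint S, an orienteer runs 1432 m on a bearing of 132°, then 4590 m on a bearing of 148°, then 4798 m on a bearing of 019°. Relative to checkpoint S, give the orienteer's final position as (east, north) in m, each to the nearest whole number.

(5059, -314)

Leg 1 (132°, 1432 m): east 1432 sin 132° = 1064.18, north 1432 cos 132° = -958.20
Leg 2 (148°, 4590 m): east 4590 sin 148° = 2432.33, north 4590 cos 148° = -3892.54
Leg 3 (019°, 4798 m): east 4798 sin 19° = 1562.08, north 4798 cos 19° = 4536.60
Summing: 5058.59 m east, -314.14 m north → (5059, -314).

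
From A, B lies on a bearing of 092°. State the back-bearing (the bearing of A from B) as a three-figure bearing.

Back-bearing = 092° + 180° = 272°.

272°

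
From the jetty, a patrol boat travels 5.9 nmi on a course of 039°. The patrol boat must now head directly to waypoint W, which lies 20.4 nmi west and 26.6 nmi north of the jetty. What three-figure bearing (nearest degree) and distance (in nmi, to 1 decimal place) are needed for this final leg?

Leg 1 (039°, 5.9 nmi): east 5.9 sin 39° = 3.71, north 5.9 cos 39° = 4.59
Current position: (3.71, 4.59). Target: (-20.4, 26.6). Remaining: Δeast = -24.11, Δnorth = 22.01.
Bearing = atan2(-24.11, 22.01) mod 360° = 312.40°; distance = √((-24.11)² + (22.01)²) = 32.651 nmi.

312°, 32.7 nmi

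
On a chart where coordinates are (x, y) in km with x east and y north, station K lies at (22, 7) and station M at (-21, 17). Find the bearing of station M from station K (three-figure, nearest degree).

283°

Δeast = -21 − 22 = -43.00; Δnorth = 17 − 7 = 10.00.
Bearing = atan2(Δeast, Δnorth) mod 360° = 283.09° ≈ 283°.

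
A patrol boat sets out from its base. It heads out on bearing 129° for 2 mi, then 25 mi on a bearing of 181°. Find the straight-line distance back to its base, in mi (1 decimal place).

Leg 1 (129°, 2 mi): east 2 sin 129° = 1.55, north 2 cos 129° = -1.26
Leg 2 (181°, 25 mi): east 25 sin 181° = -0.44, north 25 cos 181° = -25.00
Net: 1.12 east, -26.25 north. Distance = √((1.12)² + (-26.25)²) = 26.279 mi.

26.3 mi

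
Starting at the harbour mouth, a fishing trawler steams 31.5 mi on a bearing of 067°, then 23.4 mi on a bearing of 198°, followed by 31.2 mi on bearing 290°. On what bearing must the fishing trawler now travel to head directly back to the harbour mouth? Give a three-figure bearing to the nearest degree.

Leg 1 (067°, 31.5 mi): east 31.5 sin 67° = 29.00, north 31.5 cos 67° = 12.31
Leg 2 (198°, 23.4 mi): east 23.4 sin 198° = -7.23, north 23.4 cos 198° = -22.25
Leg 3 (290°, 31.2 mi): east 31.2 sin 290° = -29.32, north 31.2 cos 290° = 10.67
Net displacement: -7.55 east, 0.72 north. Direction back to start is (7.55, -0.72): bearing = atan2(7.55, -0.72) mod 360° = 95.48° ≈ 095°.

095°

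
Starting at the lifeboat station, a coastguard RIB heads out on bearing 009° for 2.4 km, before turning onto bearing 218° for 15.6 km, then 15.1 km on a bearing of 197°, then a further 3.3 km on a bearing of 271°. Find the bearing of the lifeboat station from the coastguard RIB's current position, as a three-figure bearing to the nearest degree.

Leg 1 (009°, 2.4 km): east 2.4 sin 9° = 0.38, north 2.4 cos 9° = 2.37
Leg 2 (218°, 15.6 km): east 15.6 sin 218° = -9.60, north 15.6 cos 218° = -12.29
Leg 3 (197°, 15.1 km): east 15.1 sin 197° = -4.41, north 15.1 cos 197° = -14.44
Leg 4 (271°, 3.3 km): east 3.3 sin 271° = -3.30, north 3.3 cos 271° = 0.06
Net displacement: -16.94 east, -24.31 north. Direction back to start is (16.94, 24.31): bearing = atan2(16.94, 24.31) mod 360° = 34.88° ≈ 035°.

035°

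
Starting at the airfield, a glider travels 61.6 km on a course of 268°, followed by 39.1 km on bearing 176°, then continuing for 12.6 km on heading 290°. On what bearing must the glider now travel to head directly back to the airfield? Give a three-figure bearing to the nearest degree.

062°

Leg 1 (268°, 61.6 km): east 61.6 sin 268° = -61.56, north 61.6 cos 268° = -2.15
Leg 2 (176°, 39.1 km): east 39.1 sin 176° = 2.73, north 39.1 cos 176° = -39.00
Leg 3 (290°, 12.6 km): east 12.6 sin 290° = -11.84, north 12.6 cos 290° = 4.31
Net displacement: -70.68 east, -36.85 north. Direction back to start is (70.68, 36.85): bearing = atan2(70.68, 36.85) mod 360° = 62.47° ≈ 062°.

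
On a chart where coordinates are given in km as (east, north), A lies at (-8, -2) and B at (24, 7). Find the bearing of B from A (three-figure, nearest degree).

074°

Δeast = 24 − -8 = 32.00; Δnorth = 7 − -2 = 9.00.
Bearing = atan2(Δeast, Δnorth) mod 360° = 74.29° ≈ 074°.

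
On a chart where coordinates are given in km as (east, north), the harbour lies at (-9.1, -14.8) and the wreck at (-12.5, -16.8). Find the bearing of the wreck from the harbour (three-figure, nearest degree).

240°

Δeast = -12.5 − -9.1 = -3.40; Δnorth = -16.8 − -14.8 = -2.00.
Bearing = atan2(Δeast, Δnorth) mod 360° = 239.53° ≈ 240°.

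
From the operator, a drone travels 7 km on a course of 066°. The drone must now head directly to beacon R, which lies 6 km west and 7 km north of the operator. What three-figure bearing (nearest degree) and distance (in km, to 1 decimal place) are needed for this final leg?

Leg 1 (066°, 7 km): east 7 sin 66° = 6.39, north 7 cos 66° = 2.85
Current position: (6.39, 2.85). Target: (-6, 7). Remaining: Δeast = -12.39, Δnorth = 4.15.
Bearing = atan2(-12.39, 4.15) mod 360° = 288.52°; distance = √((-12.39)² + (4.15)²) = 13.072 km.

289°, 13.1 km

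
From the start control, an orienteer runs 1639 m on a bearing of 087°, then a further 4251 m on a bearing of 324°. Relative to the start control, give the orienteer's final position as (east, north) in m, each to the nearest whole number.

(-862, 3525)

Leg 1 (087°, 1639 m): east 1639 sin 87° = 1636.75, north 1639 cos 87° = 85.78
Leg 2 (324°, 4251 m): east 4251 sin 324° = -2498.68, north 4251 cos 324° = 3439.13
Summing: -861.92 m east, 3524.91 m north → (-862, 3525).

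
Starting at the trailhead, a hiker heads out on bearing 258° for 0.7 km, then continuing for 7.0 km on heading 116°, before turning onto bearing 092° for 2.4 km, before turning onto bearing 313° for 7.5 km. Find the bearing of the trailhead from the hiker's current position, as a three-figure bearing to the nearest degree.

234°

Leg 1 (258°, 0.7 km): east 0.7 sin 258° = -0.68, north 0.7 cos 258° = -0.15
Leg 2 (116°, 7.0 km): east 7.0 sin 116° = 6.29, north 7.0 cos 116° = -3.07
Leg 3 (092°, 2.4 km): east 2.4 sin 92° = 2.40, north 2.4 cos 92° = -0.08
Leg 4 (313°, 7.5 km): east 7.5 sin 313° = -5.49, north 7.5 cos 313° = 5.11
Net displacement: 2.52 east, 1.82 north. Direction back to start is (-2.52, -1.82): bearing = atan2(-2.52, -1.82) mod 360° = 234.21° ≈ 234°.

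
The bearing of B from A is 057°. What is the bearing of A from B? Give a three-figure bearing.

Back-bearing = 057° + 180° = 237°.

237°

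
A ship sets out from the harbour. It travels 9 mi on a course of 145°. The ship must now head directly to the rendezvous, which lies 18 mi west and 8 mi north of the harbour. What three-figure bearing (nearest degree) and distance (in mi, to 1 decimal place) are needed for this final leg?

304°, 27.8 mi

Leg 1 (145°, 9 mi): east 9 sin 145° = 5.16, north 9 cos 145° = -7.37
Current position: (5.16, -7.37). Target: (-18, 8). Remaining: Δeast = -23.16, Δnorth = 15.37.
Bearing = atan2(-23.16, 15.37) mod 360° = 303.57°; distance = √((-23.16)² + (15.37)²) = 27.799 mi.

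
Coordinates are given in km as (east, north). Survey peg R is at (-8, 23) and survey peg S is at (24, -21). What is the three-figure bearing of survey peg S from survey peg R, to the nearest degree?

Δeast = 24 − -8 = 32.00; Δnorth = -21 − 23 = -44.00.
Bearing = atan2(Δeast, Δnorth) mod 360° = 143.97° ≈ 144°.

144°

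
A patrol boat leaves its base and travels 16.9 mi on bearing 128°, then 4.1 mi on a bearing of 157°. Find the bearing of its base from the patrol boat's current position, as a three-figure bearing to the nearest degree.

314°

Leg 1 (128°, 16.9 mi): east 16.9 sin 128° = 13.32, north 16.9 cos 128° = -10.40
Leg 2 (157°, 4.1 mi): east 4.1 sin 157° = 1.60, north 4.1 cos 157° = -3.77
Net displacement: 14.92 east, -14.18 north. Direction back to start is (-14.92, 14.18): bearing = atan2(-14.92, 14.18) mod 360° = 313.54° ≈ 314°.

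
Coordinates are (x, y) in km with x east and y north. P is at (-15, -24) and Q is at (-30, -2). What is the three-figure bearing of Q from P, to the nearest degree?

326°

Δeast = -30 − -15 = -15.00; Δnorth = -2 − -24 = 22.00.
Bearing = atan2(Δeast, Δnorth) mod 360° = 325.71° ≈ 326°.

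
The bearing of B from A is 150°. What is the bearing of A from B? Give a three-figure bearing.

Back-bearing = 150° + 180° = 330°.

330°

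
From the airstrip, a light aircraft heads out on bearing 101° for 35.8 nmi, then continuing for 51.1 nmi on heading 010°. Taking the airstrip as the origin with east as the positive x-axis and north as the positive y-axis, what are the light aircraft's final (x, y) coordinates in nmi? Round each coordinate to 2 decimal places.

(44.02, 43.49)

Leg 1 (101°, 35.8 nmi): east 35.8 sin 101° = 35.14, north 35.8 cos 101° = -6.83
Leg 2 (010°, 51.1 nmi): east 51.1 sin 10° = 8.87, north 51.1 cos 10° = 50.32
Summing: 44.02 nmi east, 43.49 nmi north → (44.02, 43.49).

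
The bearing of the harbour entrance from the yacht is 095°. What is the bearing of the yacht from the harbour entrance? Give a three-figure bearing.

Back-bearing = 095° + 180° = 275°.

275°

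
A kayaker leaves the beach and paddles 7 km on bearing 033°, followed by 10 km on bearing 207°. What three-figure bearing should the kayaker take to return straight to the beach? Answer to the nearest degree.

Leg 1 (033°, 7 km): east 7 sin 33° = 3.81, north 7 cos 33° = 5.87
Leg 2 (207°, 10 km): east 10 sin 207° = -4.54, north 10 cos 207° = -8.91
Net displacement: -0.73 east, -3.04 north. Direction back to start is (0.73, 3.04): bearing = atan2(0.73, 3.04) mod 360° = 13.46° ≈ 013°.

013°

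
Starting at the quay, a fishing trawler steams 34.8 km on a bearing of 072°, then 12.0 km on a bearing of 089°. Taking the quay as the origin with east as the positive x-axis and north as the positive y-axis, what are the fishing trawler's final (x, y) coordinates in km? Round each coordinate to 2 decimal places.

Leg 1 (072°, 34.8 km): east 34.8 sin 72° = 33.10, north 34.8 cos 72° = 10.75
Leg 2 (089°, 12.0 km): east 12.0 sin 89° = 12.00, north 12.0 cos 89° = 0.21
Summing: 45.09 km east, 10.96 km north → (45.09, 10.96).

(45.09, 10.96)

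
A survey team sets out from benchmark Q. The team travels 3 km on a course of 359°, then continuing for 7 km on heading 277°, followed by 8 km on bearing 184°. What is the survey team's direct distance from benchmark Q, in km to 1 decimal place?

Leg 1 (359°, 3 km): east 3 sin 359° = -0.05, north 3 cos 359° = 3.00
Leg 2 (277°, 7 km): east 7 sin 277° = -6.95, north 7 cos 277° = 0.85
Leg 3 (184°, 8 km): east 8 sin 184° = -0.56, north 8 cos 184° = -7.98
Net: -7.56 east, -4.13 north. Distance = √((-7.56)² + (-4.13)²) = 8.612 km.

8.6 km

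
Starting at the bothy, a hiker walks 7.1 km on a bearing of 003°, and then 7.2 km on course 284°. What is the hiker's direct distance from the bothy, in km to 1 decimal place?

Leg 1 (003°, 7.1 km): east 7.1 sin 3° = 0.37, north 7.1 cos 3° = 7.09
Leg 2 (284°, 7.2 km): east 7.2 sin 284° = -6.99, north 7.2 cos 284° = 1.74
Net: -6.61 east, 8.83 north. Distance = √((-6.61)² + (8.83)²) = 11.034 km.

11.0 km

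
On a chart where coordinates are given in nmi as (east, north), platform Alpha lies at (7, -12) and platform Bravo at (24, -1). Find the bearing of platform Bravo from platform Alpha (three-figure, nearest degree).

Δeast = 24 − 7 = 17.00; Δnorth = -1 − -12 = 11.00.
Bearing = atan2(Δeast, Δnorth) mod 360° = 57.09° ≈ 057°.

057°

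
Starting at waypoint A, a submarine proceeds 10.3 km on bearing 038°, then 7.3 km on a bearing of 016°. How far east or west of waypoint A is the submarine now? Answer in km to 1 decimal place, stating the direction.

8.4 km east

Leg 1 (038°, 10.3 km): east 10.3 sin 38° = 6.34, north 10.3 cos 38° = 8.12
Leg 2 (016°, 7.3 km): east 7.3 sin 16° = 2.01, north 7.3 cos 16° = 7.02
Net east component: 8.35 km.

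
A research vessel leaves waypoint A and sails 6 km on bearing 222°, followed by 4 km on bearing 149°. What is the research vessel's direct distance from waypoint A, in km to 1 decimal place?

Leg 1 (222°, 6 km): east 6 sin 222° = -4.01, north 6 cos 222° = -4.46
Leg 2 (149°, 4 km): east 4 sin 149° = 2.06, north 4 cos 149° = -3.43
Net: -1.95 east, -7.89 north. Distance = √((-1.95)² + (-7.89)²) = 8.126 km.

8.1 km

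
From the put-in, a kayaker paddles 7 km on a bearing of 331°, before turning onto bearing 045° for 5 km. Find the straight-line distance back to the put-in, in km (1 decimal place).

9.7 km

Leg 1 (331°, 7 km): east 7 sin 331° = -3.39, north 7 cos 331° = 6.12
Leg 2 (045°, 5 km): east 5 sin 45° = 3.54, north 5 cos 45° = 3.54
Net: 0.14 east, 9.66 north. Distance = √((0.14)² + (9.66)²) = 9.659 km.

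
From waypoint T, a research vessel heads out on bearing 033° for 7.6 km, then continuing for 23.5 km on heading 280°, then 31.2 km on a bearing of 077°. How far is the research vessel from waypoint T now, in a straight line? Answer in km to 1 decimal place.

20.9 km

Leg 1 (033°, 7.6 km): east 7.6 sin 33° = 4.14, north 7.6 cos 33° = 6.37
Leg 2 (280°, 23.5 km): east 23.5 sin 280° = -23.14, north 23.5 cos 280° = 4.08
Leg 3 (077°, 31.2 km): east 31.2 sin 77° = 30.40, north 31.2 cos 77° = 7.02
Net: 11.40 east, 17.47 north. Distance = √((11.40)² + (17.47)²) = 20.861 km.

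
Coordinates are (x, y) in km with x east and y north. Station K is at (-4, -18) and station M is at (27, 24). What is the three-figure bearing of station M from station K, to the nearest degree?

Δeast = 27 − -4 = 31.00; Δnorth = 24 − -18 = 42.00.
Bearing = atan2(Δeast, Δnorth) mod 360° = 36.43° ≈ 036°.

036°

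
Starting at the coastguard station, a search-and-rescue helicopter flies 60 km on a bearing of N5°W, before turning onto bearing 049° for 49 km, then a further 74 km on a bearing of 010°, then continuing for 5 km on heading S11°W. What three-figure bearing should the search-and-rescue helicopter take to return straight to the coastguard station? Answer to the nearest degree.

195°

Leg 1 (N5°W, 60 km): east 60 sin 355° = -5.23, north 60 cos 355° = 59.77
Leg 2 (049°, 49 km): east 49 sin 49° = 36.98, north 49 cos 49° = 32.15
Leg 3 (010°, 74 km): east 74 sin 10° = 12.85, north 74 cos 10° = 72.88
Leg 4 (S11°W, 5 km): east 5 sin 191° = -0.95, north 5 cos 191° = -4.91
Net displacement: 43.65 east, 159.89 north. Direction back to start is (-43.65, -159.89): bearing = atan2(-43.65, -159.89) mod 360° = 195.27° ≈ 195°.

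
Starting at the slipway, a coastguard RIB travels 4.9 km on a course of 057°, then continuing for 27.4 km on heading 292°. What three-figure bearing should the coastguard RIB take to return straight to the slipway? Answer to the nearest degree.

121°

Leg 1 (057°, 4.9 km): east 4.9 sin 57° = 4.11, north 4.9 cos 57° = 2.67
Leg 2 (292°, 27.4 km): east 27.4 sin 292° = -25.40, north 27.4 cos 292° = 10.26
Net displacement: -21.30 east, 12.93 north. Direction back to start is (21.30, -12.93): bearing = atan2(21.30, -12.93) mod 360° = 121.27° ≈ 121°.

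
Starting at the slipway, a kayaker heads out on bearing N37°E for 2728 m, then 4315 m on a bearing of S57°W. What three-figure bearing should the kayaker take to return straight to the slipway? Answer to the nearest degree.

085°

Leg 1 (N37°E, 2728 m): east 2728 sin 37° = 1641.75, north 2728 cos 37° = 2178.68
Leg 2 (S57°W, 4315 m): east 4315 sin 237° = -3618.86, north 4315 cos 237° = -2350.12
Net displacement: -1977.11 east, -171.44 north. Direction back to start is (1977.11, 171.44): bearing = atan2(1977.11, 171.44) mod 360° = 85.04° ≈ 085°.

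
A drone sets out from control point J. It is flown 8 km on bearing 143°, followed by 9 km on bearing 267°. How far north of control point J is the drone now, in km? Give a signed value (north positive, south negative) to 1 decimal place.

Leg 1 (143°, 8 km): east 8 sin 143° = 4.81, north 8 cos 143° = -6.39
Leg 2 (267°, 9 km): east 9 sin 267° = -8.99, north 9 cos 267° = -0.47
Net north component: -6.86 km.

-6.9 km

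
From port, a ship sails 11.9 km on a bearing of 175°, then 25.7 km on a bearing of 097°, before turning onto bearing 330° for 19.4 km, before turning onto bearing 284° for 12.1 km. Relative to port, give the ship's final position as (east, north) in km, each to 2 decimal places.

(5.11, 4.74)

Leg 1 (175°, 11.9 km): east 11.9 sin 175° = 1.04, north 11.9 cos 175° = -11.85
Leg 2 (097°, 25.7 km): east 25.7 sin 97° = 25.51, north 25.7 cos 97° = -3.13
Leg 3 (330°, 19.4 km): east 19.4 sin 330° = -9.70, north 19.4 cos 330° = 16.80
Leg 4 (284°, 12.1 km): east 12.1 sin 284° = -11.74, north 12.1 cos 284° = 2.93
Summing: 5.11 km east, 4.74 km north → (5.11, 4.74).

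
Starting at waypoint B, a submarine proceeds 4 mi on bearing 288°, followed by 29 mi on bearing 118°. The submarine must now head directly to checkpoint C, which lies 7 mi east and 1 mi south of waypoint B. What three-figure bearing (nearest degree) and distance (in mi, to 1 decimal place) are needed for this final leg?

Leg 1 (288°, 4 mi): east 4 sin 288° = -3.80, north 4 cos 288° = 1.24
Leg 2 (118°, 29 mi): east 29 sin 118° = 25.61, north 29 cos 118° = -13.61
Current position: (21.80, -12.38). Target: (7, -1). Remaining: Δeast = -14.80, Δnorth = 11.38.
Bearing = atan2(-14.80, 11.38) mod 360° = 307.55°; distance = √((-14.80)² + (11.38)²) = 18.669 mi.

308°, 18.7 mi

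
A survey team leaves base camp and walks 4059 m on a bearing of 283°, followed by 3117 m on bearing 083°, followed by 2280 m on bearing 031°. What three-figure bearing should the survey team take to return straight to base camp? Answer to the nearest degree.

Leg 1 (283°, 4059 m): east 4059 sin 283° = -3954.97, north 4059 cos 283° = 913.08
Leg 2 (083°, 3117 m): east 3117 sin 83° = 3093.77, north 3117 cos 83° = 379.87
Leg 3 (031°, 2280 m): east 2280 sin 31° = 1174.29, north 2280 cos 31° = 1954.34
Net displacement: 313.09 east, 3247.28 north. Direction back to start is (-313.09, -3247.28): bearing = atan2(-313.09, -3247.28) mod 360° = 185.51° ≈ 186°.

186°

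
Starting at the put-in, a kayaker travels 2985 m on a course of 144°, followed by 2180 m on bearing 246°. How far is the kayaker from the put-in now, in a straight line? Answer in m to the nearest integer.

Leg 1 (144°, 2985 m): east 2985 sin 144° = 1754.54, north 2985 cos 144° = -2414.92
Leg 2 (246°, 2180 m): east 2180 sin 246° = -1991.53, north 2180 cos 246° = -886.69
Net: -236.99 east, -3301.60 north. Distance = √((-236.99)² + (-3301.60)²) = 3310.096 m.

3310 m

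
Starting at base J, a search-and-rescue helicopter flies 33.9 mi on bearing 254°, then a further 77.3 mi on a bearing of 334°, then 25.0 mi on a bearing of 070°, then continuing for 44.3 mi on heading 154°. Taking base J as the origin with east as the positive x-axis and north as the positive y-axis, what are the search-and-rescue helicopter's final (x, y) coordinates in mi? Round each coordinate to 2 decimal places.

Leg 1 (254°, 33.9 mi): east 33.9 sin 254° = -32.59, north 33.9 cos 254° = -9.34
Leg 2 (334°, 77.3 mi): east 77.3 sin 334° = -33.89, north 77.3 cos 334° = 69.48
Leg 3 (070°, 25.0 mi): east 25.0 sin 70° = 23.49, north 25.0 cos 70° = 8.55
Leg 4 (154°, 44.3 mi): east 44.3 sin 154° = 19.42, north 44.3 cos 154° = -39.82
Summing: -23.56 mi east, 28.87 mi north → (-23.56, 28.87).

(-23.56, 28.87)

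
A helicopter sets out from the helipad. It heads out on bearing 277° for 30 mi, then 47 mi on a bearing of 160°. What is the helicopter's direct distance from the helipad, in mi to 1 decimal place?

42.8 mi

Leg 1 (277°, 30 mi): east 30 sin 277° = -29.78, north 30 cos 277° = 3.66
Leg 2 (160°, 47 mi): east 47 sin 160° = 16.07, north 47 cos 160° = -44.17
Net: -13.70 east, -40.51 north. Distance = √((-13.70)² + (-40.51)²) = 42.764 mi.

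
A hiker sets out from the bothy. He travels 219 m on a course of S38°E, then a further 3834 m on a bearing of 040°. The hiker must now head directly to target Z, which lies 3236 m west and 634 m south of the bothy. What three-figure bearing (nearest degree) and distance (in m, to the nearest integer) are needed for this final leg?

Leg 1 (S38°E, 219 m): east 219 sin 142° = 134.83, north 219 cos 142° = -172.57
Leg 2 (040°, 3834 m): east 3834 sin 40° = 2464.45, north 3834 cos 40° = 2937.01
Current position: (2599.28, 2764.44). Target: (-3236, -634). Remaining: Δeast = -5835.28, Δnorth = -3398.44.
Bearing = atan2(-5835.28, -3398.44) mod 360° = 239.78°; distance = √((-5835.28)² + (-3398.44)²) = 6752.767 m.

240°, 6753 m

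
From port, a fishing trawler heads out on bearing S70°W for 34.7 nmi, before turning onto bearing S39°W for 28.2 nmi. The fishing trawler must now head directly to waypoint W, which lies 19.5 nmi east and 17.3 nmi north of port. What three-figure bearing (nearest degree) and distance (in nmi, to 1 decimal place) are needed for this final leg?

054°, 86.5 nmi

Leg 1 (S70°W, 34.7 nmi): east 34.7 sin 250° = -32.61, north 34.7 cos 250° = -11.87
Leg 2 (S39°W, 28.2 nmi): east 28.2 sin 219° = -17.75, north 28.2 cos 219° = -21.92
Current position: (-50.35, -33.78). Target: (19.5, 17.3). Remaining: Δeast = 69.85, Δnorth = 51.08.
Bearing = atan2(69.85, 51.08) mod 360° = 53.82°; distance = √((69.85)² + (51.08)²) = 86.540 nmi.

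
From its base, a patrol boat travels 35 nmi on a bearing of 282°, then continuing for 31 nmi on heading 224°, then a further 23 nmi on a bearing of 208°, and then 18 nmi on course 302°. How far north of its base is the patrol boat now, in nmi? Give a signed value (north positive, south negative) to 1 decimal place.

-25.8 nmi

Leg 1 (282°, 35 nmi): east 35 sin 282° = -34.24, north 35 cos 282° = 7.28
Leg 2 (224°, 31 nmi): east 31 sin 224° = -21.53, north 31 cos 224° = -22.30
Leg 3 (208°, 23 nmi): east 23 sin 208° = -10.80, north 23 cos 208° = -20.31
Leg 4 (302°, 18 nmi): east 18 sin 302° = -15.26, north 18 cos 302° = 9.54
Net north component: -25.79 nmi.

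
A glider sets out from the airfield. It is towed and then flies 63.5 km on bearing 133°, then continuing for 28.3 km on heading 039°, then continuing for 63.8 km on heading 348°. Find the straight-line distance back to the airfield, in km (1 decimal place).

65.5 km

Leg 1 (133°, 63.5 km): east 63.5 sin 133° = 46.44, north 63.5 cos 133° = -43.31
Leg 2 (039°, 28.3 km): east 28.3 sin 39° = 17.81, north 28.3 cos 39° = 21.99
Leg 3 (348°, 63.8 km): east 63.8 sin 348° = -13.26, north 63.8 cos 348° = 62.41
Net: 50.99 east, 41.09 north. Distance = √((50.99)² + (41.09)²) = 65.484 km.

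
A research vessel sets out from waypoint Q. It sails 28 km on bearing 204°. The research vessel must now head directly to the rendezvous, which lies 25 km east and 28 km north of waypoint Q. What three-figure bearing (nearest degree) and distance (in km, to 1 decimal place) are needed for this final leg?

Leg 1 (204°, 28 km): east 28 sin 204° = -11.39, north 28 cos 204° = -25.58
Current position: (-11.39, -25.58). Target: (25, 28). Remaining: Δeast = 36.39, Δnorth = 53.58.
Bearing = atan2(36.39, 53.58) mod 360° = 34.18°; distance = √((36.39)² + (53.58)²) = 64.768 km.

034°, 64.8 km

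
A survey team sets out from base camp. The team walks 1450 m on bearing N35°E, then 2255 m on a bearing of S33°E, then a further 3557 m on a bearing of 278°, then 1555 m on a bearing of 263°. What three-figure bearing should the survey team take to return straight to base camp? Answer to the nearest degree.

082°

Leg 1 (N35°E, 1450 m): east 1450 sin 35° = 831.69, north 1450 cos 35° = 1187.77
Leg 2 (S33°E, 2255 m): east 2255 sin 147° = 1228.16, north 2255 cos 147° = -1891.20
Leg 3 (278°, 3557 m): east 3557 sin 278° = -3522.38, north 3557 cos 278° = 495.04
Leg 4 (263°, 1555 m): east 1555 sin 263° = -1543.41, north 1555 cos 263° = -189.51
Net displacement: -3005.95 east, -397.90 north. Direction back to start is (3005.95, 397.90): bearing = atan2(3005.95, 397.90) mod 360° = 82.46° ≈ 082°.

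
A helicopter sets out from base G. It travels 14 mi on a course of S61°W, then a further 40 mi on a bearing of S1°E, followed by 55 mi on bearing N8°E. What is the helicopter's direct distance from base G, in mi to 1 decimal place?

Leg 1 (S61°W, 14 mi): east 14 sin 241° = -12.24, north 14 cos 241° = -6.79
Leg 2 (S1°E, 40 mi): east 40 sin 179° = 0.70, north 40 cos 179° = -39.99
Leg 3 (N8°E, 55 mi): east 55 sin 8° = 7.65, north 55 cos 8° = 54.46
Net: -3.89 east, 7.68 north. Distance = √((-3.89)² + (7.68)²) = 8.613 mi.

8.6 mi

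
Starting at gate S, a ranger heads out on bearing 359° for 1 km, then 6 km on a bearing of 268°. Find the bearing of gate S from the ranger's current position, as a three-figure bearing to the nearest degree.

Leg 1 (359°, 1 km): east 1 sin 359° = -0.02, north 1 cos 359° = 1.00
Leg 2 (268°, 6 km): east 6 sin 268° = -6.00, north 6 cos 268° = -0.21
Net displacement: -6.01 east, 0.79 north. Direction back to start is (6.01, -0.79): bearing = atan2(6.01, -0.79) mod 360° = 97.49° ≈ 097°.

097°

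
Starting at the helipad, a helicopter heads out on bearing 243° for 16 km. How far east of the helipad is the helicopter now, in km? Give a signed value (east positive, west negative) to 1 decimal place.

Leg 1 (243°, 16 km): east 16 sin 243° = -14.26, north 16 cos 243° = -7.26
Net east component: -14.26 km.

-14.3 km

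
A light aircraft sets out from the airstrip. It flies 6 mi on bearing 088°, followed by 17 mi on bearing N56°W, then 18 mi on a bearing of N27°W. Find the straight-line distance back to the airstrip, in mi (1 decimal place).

30.5 mi

Leg 1 (088°, 6 mi): east 6 sin 88° = 6.00, north 6 cos 88° = 0.21
Leg 2 (N56°W, 17 mi): east 17 sin 304° = -14.09, north 17 cos 304° = 9.51
Leg 3 (N27°W, 18 mi): east 18 sin 333° = -8.17, north 18 cos 333° = 16.04
Net: -16.27 east, 25.75 north. Distance = √((-16.27)² + (25.75)²) = 30.462 mi.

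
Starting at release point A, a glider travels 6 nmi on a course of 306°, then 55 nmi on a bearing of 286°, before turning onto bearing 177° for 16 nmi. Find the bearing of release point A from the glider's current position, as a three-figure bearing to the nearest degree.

093°

Leg 1 (306°, 6 nmi): east 6 sin 306° = -4.85, north 6 cos 306° = 3.53
Leg 2 (286°, 55 nmi): east 55 sin 286° = -52.87, north 55 cos 286° = 15.16
Leg 3 (177°, 16 nmi): east 16 sin 177° = 0.84, north 16 cos 177° = -15.98
Net displacement: -56.89 east, 2.71 north. Direction back to start is (56.89, -2.71): bearing = atan2(56.89, -2.71) mod 360° = 92.73° ≈ 093°.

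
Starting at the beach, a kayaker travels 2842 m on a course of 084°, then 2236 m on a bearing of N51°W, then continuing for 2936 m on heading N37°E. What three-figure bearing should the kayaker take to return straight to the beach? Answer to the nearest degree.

Leg 1 (084°, 2842 m): east 2842 sin 84° = 2826.43, north 2842 cos 84° = 297.07
Leg 2 (N51°W, 2236 m): east 2236 sin 309° = -1737.70, north 2236 cos 309° = 1407.16
Leg 3 (N37°E, 2936 m): east 2936 sin 37° = 1766.93, north 2936 cos 37° = 2344.79
Net displacement: 2855.66 east, 4049.02 north. Direction back to start is (-2855.66, -4049.02): bearing = atan2(-2855.66, -4049.02) mod 360° = 215.19° ≈ 215°.

215°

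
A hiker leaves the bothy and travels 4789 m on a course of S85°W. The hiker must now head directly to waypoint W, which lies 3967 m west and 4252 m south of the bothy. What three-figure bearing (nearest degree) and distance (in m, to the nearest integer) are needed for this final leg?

Leg 1 (S85°W, 4789 m): east 4789 sin 265° = -4770.78, north 4789 cos 265° = -417.39
Current position: (-4770.78, -417.39). Target: (-3967, -4252). Remaining: Δeast = 803.78, Δnorth = -3834.61.
Bearing = atan2(803.78, -3834.61) mod 360° = 168.16°; distance = √((803.78)² + (-3834.61)²) = 3917.946 m.

168°, 3918 m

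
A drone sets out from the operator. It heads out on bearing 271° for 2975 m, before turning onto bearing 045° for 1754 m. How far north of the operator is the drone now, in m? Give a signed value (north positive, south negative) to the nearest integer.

Leg 1 (271°, 2975 m): east 2975 sin 271° = -2974.55, north 2975 cos 271° = 51.92
Leg 2 (045°, 1754 m): east 1754 sin 45° = 1240.27, north 1754 cos 45° = 1240.27
Net north component: 1292.19 m.

1292 m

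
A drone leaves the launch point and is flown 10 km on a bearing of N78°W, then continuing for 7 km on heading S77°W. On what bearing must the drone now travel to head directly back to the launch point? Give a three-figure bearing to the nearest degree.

092°

Leg 1 (N78°W, 10 km): east 10 sin 282° = -9.78, north 10 cos 282° = 2.08
Leg 2 (S77°W, 7 km): east 7 sin 257° = -6.82, north 7 cos 257° = -1.57
Net displacement: -16.60 east, 0.50 north. Direction back to start is (16.60, -0.50): bearing = atan2(16.60, -0.50) mod 360° = 91.74° ≈ 092°.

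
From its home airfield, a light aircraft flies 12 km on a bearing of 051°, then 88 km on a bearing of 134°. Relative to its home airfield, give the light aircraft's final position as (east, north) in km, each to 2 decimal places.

Leg 1 (051°, 12 km): east 12 sin 51° = 9.33, north 12 cos 51° = 7.55
Leg 2 (134°, 88 km): east 88 sin 134° = 63.30, north 88 cos 134° = -61.13
Summing: 72.63 km east, -53.58 km north → (72.63, -53.58).

(72.63, -53.58)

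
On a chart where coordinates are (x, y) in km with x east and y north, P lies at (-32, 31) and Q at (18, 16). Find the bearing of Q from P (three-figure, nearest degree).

107°

Δeast = 18 − -32 = 50.00; Δnorth = 16 − 31 = -15.00.
Bearing = atan2(Δeast, Δnorth) mod 360° = 106.70° ≈ 107°.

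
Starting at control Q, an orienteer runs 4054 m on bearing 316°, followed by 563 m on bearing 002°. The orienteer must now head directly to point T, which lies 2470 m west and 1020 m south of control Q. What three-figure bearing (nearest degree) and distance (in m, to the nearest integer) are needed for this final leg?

176°, 4511 m

Leg 1 (316°, 4054 m): east 4054 sin 316° = -2816.15, north 4054 cos 316° = 2916.20
Leg 2 (002°, 563 m): east 563 sin 2° = 19.65, north 563 cos 2° = 562.66
Current position: (-2796.50, 3478.86). Target: (-2470, -1020). Remaining: Δeast = 326.50, Δnorth = -4498.86.
Bearing = atan2(326.50, -4498.86) mod 360° = 175.85°; distance = √((326.50)² + (-4498.86)²) = 4510.692 m.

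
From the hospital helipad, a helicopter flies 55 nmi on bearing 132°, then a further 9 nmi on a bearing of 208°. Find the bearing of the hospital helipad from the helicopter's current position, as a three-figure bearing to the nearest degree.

321°

Leg 1 (132°, 55 nmi): east 55 sin 132° = 40.87, north 55 cos 132° = -36.80
Leg 2 (208°, 9 nmi): east 9 sin 208° = -4.23, north 9 cos 208° = -7.95
Net displacement: 36.65 east, -44.75 north. Direction back to start is (-36.65, 44.75): bearing = atan2(-36.65, 44.75) mod 360° = 320.68° ≈ 321°.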